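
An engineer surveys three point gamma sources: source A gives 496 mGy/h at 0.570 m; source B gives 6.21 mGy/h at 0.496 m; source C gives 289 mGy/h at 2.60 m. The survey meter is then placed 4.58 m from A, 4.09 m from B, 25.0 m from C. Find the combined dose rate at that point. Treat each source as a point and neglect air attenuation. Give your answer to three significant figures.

10.9 mGy/h

By superposition, sum each source's inverse-square contribution:
A: 496 × (0.570/4.58)² = 7.682 mGy/h
B: 6.21 × (0.496/4.09)² = 0.09133 mGy/h
C: 289 × (2.60/25.0)² = 3.126 mGy/h
Total = 7.682 + 0.09133 + 3.126 = 10.90 mGy/h.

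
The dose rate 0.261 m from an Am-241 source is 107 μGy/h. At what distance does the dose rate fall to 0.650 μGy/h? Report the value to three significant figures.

Applying the 1/r² law, d₂ = d₁·√(I₁/I₂).
I₁/I₂ = 107/0.650 = 164.6, so d₂ = 0.261 × √164.6 = 3.349 m.

3.35 m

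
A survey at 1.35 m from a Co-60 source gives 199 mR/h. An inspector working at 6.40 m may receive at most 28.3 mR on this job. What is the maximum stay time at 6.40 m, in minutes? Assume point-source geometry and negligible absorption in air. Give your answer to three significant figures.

Using I₁d₁² = I₂d₂², rate at 6.40 m:
199 × (1.35/6.40)² = 199 × 0.04449 = 8.854 mR/h.
Stay time = 28.3 mR ÷ 8.854 mR/h = 3.196 h = 191.8 min.

192 min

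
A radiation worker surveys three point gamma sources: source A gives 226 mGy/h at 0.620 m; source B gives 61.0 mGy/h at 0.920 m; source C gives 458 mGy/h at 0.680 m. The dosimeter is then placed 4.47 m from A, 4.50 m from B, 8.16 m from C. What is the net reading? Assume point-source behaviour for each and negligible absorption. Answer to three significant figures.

By superposition, sum each source's inverse-square contribution:
A: 226 × (0.620/4.47)² = 4.348 mGy/h
B: 61.0 × (0.920/4.50)² = 2.550 mGy/h
C: 458 × (0.680/8.16)² = 3.181 mGy/h
Total = 4.348 + 2.550 + 3.181 = 10.08 mGy/h.

10.1 mGy/h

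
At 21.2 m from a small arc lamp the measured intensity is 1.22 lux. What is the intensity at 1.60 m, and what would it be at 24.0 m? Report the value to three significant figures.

214 lux; 0.952 lux

Applying the 1/r² law,
At 1.60 m: 1.22 × (21.2/1.60)² = 1.22 × 175.6 = 214.2 lux
At 24.0 m: 214.2 × (1.60/24.0)² = 214.2 × 0.004444 = 0.9519 lux.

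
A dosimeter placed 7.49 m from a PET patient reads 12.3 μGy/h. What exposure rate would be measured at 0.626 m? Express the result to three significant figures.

1760 μGy/h

Applying the 1/r² law, scaling from 7.49 m to 0.626 m:
12.3 × (7.49/0.626)² = 12.3 × 143.2 = 1761 μGy/h.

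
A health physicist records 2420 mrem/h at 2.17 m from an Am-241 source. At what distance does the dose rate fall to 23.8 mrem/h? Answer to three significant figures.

Since intensity falls as 1/r², d₂ = d₁·√(I₁/I₂).
I₁/I₂ = 2420/23.8 = 101.7, so d₂ = 2.17 × √101.7 = 21.88 m.

21.9 m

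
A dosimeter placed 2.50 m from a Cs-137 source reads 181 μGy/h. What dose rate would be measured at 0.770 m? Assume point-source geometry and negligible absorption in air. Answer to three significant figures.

Using I₁d₁² = I₂d₂², scaling from 2.50 m to 0.770 m:
181 × (2.50/0.770)² = 181 × 10.54 = 1908 μGy/h.

1910 μGy/h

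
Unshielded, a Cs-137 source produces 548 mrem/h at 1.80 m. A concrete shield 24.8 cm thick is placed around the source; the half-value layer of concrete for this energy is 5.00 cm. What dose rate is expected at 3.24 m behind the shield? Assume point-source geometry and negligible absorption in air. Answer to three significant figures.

5.43 mrem/h

Distance alone: (1.80/3.24)² = 0.3086, so 548 × 0.3086 = 169.1 mrem/h.
Shield: 24.8/5.00 = 4.960 half-value layers → attenuation 2^(−4.960) = 0.03213.
Combined: 169.1 × 0.03213 = 5.433 mrem/h.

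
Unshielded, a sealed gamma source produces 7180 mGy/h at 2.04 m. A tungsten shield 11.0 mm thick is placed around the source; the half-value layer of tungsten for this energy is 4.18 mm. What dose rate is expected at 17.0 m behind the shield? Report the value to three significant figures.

Distance alone: 7180 × (2.04/17.0)² = 7180 × 0.01440 = 103.4 mGy/h.
Shield: 11.0/4.18 = 2.632 half-value layers → attenuation 2^(−2.632) = 0.1613.
Combined: 103.4 × 0.1613 = 16.68 mGy/h.

16.7 mGy/h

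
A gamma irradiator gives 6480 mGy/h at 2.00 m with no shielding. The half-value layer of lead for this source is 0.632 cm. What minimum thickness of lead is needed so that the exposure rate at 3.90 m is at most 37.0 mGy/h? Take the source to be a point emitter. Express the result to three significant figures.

3.49 cm

At 3.90 m, distance alone gives (2.00/3.90)² = 0.2630, so 6480 × 0.2630 = 1704 mGy/h.
Further attenuation needed: 1704/37.0 = 46.05.
n = log₂(46.05) = 5.525 half-value layers.
Thickness = 5.525 × 0.632 cm = 3.492 cm.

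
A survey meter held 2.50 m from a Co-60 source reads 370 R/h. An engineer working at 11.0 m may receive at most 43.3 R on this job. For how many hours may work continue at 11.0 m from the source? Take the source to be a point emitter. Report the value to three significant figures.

2.27 h

Using I₁d₁² = I₂d₂², rate at 11.0 m:
(2.50/11.0)² = 0.05165, so 370 × 0.05165 = 19.11 R/h.
Stay time = 43.3 R ÷ 19.11 R/h = 2.266 h.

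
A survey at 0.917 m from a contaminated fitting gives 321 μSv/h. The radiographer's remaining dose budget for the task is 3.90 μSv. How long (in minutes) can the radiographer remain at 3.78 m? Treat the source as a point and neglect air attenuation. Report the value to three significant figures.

12.4 min

Using I₁d₁² = I₂d₂², rate at 3.78 m:
321 × (0.917/3.78)² = 321 × 0.05885 = 18.89 μSv/h.
Stay time = 3.90 μSv ÷ 18.89 μSv/h = 0.2065 h = 12.39 min.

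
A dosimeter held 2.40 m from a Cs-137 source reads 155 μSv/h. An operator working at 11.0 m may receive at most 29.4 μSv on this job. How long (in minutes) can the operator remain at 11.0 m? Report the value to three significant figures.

Applying the 1/r² law, rate at 11.0 m:
155 × (2.40/11.0)² = 155 × 0.04760 = 7.378 μSv/h.
Stay time = 29.4 μSv ÷ 7.378 μSv/h = 3.985 h = 239.1 min.

239 min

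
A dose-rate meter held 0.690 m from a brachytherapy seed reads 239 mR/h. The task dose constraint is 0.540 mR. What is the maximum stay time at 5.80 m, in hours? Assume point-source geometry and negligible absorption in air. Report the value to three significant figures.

0.160 h

Since intensity falls as 1/r², rate at 5.80 m:
(0.690/5.80)² = 0.01415, so 239 × 0.01415 = 3.382 mR/h.
Stay time = 0.540 mR ÷ 3.382 mR/h = 0.1597 h.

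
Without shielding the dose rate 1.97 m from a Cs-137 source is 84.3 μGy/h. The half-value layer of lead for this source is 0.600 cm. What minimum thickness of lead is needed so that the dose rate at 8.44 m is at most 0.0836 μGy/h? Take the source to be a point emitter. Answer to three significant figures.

3.47 cm

At 8.44 m, distance alone gives 84.3 × (1.97/8.44)² = 84.3 × 0.05448 = 4.593 μGy/h.
Further attenuation needed: 4.593/0.0836 = 54.94.
n = log₂(54.94) = 5.780 half-value layers.
Thickness = 5.780 × 0.600 cm = 3.468 cm.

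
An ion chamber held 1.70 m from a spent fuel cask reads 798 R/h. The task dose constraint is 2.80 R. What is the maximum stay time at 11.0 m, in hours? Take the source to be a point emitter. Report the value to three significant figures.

Using I₁d₁² = I₂d₂², rate at 11.0 m:
(1.70/11.0)² = 0.02388, so 798 × 0.02388 = 19.06 R/h.
Stay time = 2.80 R ÷ 19.06 R/h = 0.1469 h.

0.147 h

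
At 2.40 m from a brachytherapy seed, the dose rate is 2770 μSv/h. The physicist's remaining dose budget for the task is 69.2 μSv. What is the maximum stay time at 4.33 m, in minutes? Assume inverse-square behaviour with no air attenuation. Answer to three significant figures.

Applying the 1/r² law, rate at 4.33 m:
2770 × (2.40/4.33)² = 2770 × 0.3072 = 850.9 μSv/h.
Stay time = 69.2 μSv ÷ 850.9 μSv/h = 0.08133 h = 4.880 min.

4.88 min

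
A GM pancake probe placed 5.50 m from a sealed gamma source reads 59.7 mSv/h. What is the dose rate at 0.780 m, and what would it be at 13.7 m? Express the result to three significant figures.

Applying the 1/r² law,
At 0.780 m: (5.50/0.780)² = 49.72, so 59.7 × 49.72 = 2968 mSv/h
At 13.7 m: 2968 × (0.780/13.7)² = 2968 × 0.003242 = 9.622 mSv/h.

2970 mSv/h; 9.62 mSv/h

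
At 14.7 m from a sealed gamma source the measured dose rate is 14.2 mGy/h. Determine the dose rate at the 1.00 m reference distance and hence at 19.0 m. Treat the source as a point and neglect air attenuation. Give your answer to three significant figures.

By the inverse-square law,
At 1.00 m: 14.2 × (14.7/1.00)² = 14.2 × 216.1 = 3069 mGy/h
At 19.0 m: (1.00/19.0)² = 0.002770, so 3069 × 0.002770 = 8.501 mGy/h.

3070 mGy/h; 8.50 mGy/h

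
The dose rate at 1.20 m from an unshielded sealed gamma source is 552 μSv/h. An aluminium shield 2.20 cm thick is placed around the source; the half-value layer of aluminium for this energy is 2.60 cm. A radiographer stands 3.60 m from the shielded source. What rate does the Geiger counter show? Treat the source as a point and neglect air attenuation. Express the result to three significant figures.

34.1 μSv/h

Distance alone: (1.20/3.60)² = 0.1111, so 552 × 0.1111 = 61.33 μSv/h.
Shield: 2.20/2.60 = 0.8462 half-value layers → attenuation 2^(−0.8462) = 0.5562.
Combined: 61.33 × 0.5562 = 34.11 μSv/h.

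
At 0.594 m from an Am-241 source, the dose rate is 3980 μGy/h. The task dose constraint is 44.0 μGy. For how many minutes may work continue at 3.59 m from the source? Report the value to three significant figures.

24.2 min

Applying the 1/r² law, rate at 3.59 m:
(0.594/3.59)² = 0.02738, so 3980 × 0.02738 = 109.0 μGy/h.
Stay time = 44.0 μGy ÷ 109.0 μGy/h = 0.4037 h = 24.22 min.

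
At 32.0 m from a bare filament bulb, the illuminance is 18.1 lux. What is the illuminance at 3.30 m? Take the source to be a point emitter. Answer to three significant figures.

Since intensity falls as 1/r², the rate at 3.30 m is
18.1 × (32.0/3.30)² = 18.1 × 94.03 = 1702 lux.

1700 lux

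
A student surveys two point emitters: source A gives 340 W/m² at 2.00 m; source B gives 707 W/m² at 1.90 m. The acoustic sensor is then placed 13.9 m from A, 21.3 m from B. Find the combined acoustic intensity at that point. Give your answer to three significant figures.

12.7 W/m²

Each source contributes Iᵢ·(dᵢ/rᵢ)²; contributions add.
A: 340 × (2.00/13.9)² = 7.039 W/m²
B: 707 × (1.90/21.3)² = 5.626 W/m²
Total = 7.039 + 5.626 = 12.66 W/m².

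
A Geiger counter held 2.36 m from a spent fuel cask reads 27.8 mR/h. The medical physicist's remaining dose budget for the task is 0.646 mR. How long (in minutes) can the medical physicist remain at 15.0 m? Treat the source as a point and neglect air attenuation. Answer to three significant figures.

By the inverse-square law, rate at 15.0 m:
(2.36/15.0)² = 0.02475, so 27.8 × 0.02475 = 0.6881 mR/h.
Stay time = 0.646 mR ÷ 0.6881 mR/h = 0.9388 h = 56.33 min.

56.3 min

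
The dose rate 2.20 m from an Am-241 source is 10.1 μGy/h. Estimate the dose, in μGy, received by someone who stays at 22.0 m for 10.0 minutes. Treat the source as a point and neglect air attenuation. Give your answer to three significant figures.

0.0168 μGy

Applying the 1/r² law, rate at 22.0 m:
(2.20/22.0)² = 0.01000, so 10.1 × 0.01000 = 0.1010 μGy/h.
Dose = rate × time = 0.1010 μGy/h × 0.1667 h = 0.01684 μGy.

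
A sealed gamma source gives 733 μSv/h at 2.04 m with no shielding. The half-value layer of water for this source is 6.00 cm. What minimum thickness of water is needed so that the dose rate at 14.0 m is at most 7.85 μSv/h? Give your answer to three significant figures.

At 14.0 m, distance alone gives (2.04/14.0)² = 0.02123, so 733 × 0.02123 = 15.56 μSv/h.
Further attenuation needed: 15.56/7.85 = 1.982.
n = log₂(1.982) = 0.9870 half-value layers.
Thickness = 0.9870 × 6.00 cm = 5.922 cm.

5.92 cm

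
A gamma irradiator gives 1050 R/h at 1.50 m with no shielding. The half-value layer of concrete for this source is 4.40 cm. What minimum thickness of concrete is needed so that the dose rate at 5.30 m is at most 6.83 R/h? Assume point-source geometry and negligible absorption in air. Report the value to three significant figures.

At 5.30 m, distance alone gives (1.50/5.30)² = 0.08010, so 1050 × 0.08010 = 84.11 R/h.
Further attenuation needed: 84.11/6.83 = 12.31.
n = log₂(12.31) = 3.622 half-value layers.
Thickness = 3.622 × 4.40 cm = 15.94 cm.

15.9 cm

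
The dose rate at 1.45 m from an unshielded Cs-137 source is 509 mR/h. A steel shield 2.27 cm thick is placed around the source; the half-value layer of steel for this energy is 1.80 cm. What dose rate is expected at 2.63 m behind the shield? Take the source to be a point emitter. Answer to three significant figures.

Distance alone: (1.45/2.63)² = 0.3040, so 509 × 0.3040 = 154.7 mR/h.
Shield: 2.27/1.80 = 1.261 half-value layers → attenuation 2^(−1.261) = 0.4173.
Combined: 154.7 × 0.4173 = 64.56 mR/h.

64.6 mR/h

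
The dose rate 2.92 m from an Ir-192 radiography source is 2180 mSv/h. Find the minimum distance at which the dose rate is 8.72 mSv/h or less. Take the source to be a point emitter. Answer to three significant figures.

Since intensity falls as 1/r², d₂ = d₁·√(I₁/I₂).
I₁/I₂ = 2180/8.72 = 250.0, so d₂ = 2.92 × √250.0 = 46.17 m.

46.2 m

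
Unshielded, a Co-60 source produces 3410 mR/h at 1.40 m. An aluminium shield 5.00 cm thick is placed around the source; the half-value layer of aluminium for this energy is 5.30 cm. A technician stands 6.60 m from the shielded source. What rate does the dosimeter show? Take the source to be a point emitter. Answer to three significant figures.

79.8 mR/h

Distance alone: 3410 × (1.40/6.60)² = 3410 × 0.04500 = 153.4 mR/h.
Shield: 5.00/5.30 = 0.9434 half-value layers → attenuation 2^(−0.9434) = 0.5200.
Combined: 153.4 × 0.5200 = 79.77 mR/h.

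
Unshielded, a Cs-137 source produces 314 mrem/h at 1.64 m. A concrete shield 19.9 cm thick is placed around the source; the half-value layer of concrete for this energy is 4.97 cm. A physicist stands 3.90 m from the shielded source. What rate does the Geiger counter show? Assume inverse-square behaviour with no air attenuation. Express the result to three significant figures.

3.46 mrem/h

Distance alone: 314 × (1.64/3.90)² = 314 × 0.1768 = 55.52 mrem/h.
Shield: 19.9/4.97 = 4.004 half-value layers → attenuation 2^(−4.004) = 0.06233.
Combined: 55.52 × 0.06233 = 3.461 mrem/h.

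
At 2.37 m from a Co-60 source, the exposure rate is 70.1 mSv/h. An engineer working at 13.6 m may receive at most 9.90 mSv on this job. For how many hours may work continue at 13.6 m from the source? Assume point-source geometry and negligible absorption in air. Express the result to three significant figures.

4.65 h

By the inverse-square law, rate at 13.6 m:
70.1 × (2.37/13.6)² = 70.1 × 0.03037 = 2.129 mSv/h.
Stay time = 9.90 mSv ÷ 2.129 mSv/h = 4.650 h.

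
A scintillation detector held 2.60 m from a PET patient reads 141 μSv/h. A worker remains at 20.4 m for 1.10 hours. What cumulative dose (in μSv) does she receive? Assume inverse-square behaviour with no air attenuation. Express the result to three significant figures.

2.52 μSv

Applying the 1/r² law, rate at 20.4 m:
(2.60/20.4)² = 0.01624, so 141 × 0.01624 = 2.290 μSv/h.
Dose = rate × time = 2.290 μSv/h × 1.100 h = 2.519 μSv.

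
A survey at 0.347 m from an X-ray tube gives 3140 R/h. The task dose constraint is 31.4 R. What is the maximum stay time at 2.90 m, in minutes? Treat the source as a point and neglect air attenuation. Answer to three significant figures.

Applying the 1/r² law, rate at 2.90 m:
(0.347/2.90)² = 0.01432, so 3140 × 0.01432 = 44.96 R/h.
Stay time = 31.4 R ÷ 44.96 R/h = 0.6984 h = 41.90 min.

41.9 min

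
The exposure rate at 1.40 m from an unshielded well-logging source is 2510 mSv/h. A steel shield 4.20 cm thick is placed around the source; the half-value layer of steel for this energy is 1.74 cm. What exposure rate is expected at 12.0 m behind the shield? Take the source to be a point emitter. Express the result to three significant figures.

Distance alone: 2510 × (1.40/12.0)² = 2510 × 0.01361 = 34.16 mSv/h.
Shield: 4.20/1.74 = 2.414 half-value layers → attenuation 2^(−2.414) = 0.1876.
Combined: 34.16 × 0.1876 = 6.408 mSv/h.

6.41 mSv/h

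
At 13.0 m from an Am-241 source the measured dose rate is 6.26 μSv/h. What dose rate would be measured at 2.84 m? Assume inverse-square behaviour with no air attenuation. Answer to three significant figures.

By the inverse-square law, scaling from 13.0 m to 2.84 m:
6.26 × (13.0/2.84)² = 6.26 × 20.95 = 131.1 μSv/h.

131 μSv/h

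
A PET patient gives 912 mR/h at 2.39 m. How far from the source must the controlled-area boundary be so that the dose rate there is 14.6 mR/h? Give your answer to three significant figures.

18.9 m

Using I₁d₁² = I₂d₂², d₂ = d₁·√(I₁/I₂).
I₁/I₂ = 912/14.6 = 62.47, so d₂ = 2.39 × √62.47 = 18.89 m.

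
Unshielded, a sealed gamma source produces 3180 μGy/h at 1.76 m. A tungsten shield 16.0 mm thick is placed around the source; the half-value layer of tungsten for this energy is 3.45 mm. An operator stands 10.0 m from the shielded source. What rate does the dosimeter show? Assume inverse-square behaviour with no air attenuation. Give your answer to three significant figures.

Distance alone: 3180 × (1.76/10.0)² = 3180 × 0.03098 = 98.52 μGy/h.
Shield: 16.0/3.45 = 4.638 half-value layers → attenuation 2^(−4.638) = 0.04016.
Combined: 98.52 × 0.04016 = 3.957 μGy/h.

3.96 μGy/h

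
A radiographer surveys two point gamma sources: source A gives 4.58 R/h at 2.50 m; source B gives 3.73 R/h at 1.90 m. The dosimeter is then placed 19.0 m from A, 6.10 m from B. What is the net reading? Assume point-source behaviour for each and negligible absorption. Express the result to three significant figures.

0.441 R/h

Each source contributes Iᵢ·(dᵢ/rᵢ)²; contributions add.
A: 4.58 × (2.50/19.0)² = 0.07929 R/h
B: 3.73 × (1.90/6.10)² = 0.3619 R/h
Total = 0.07929 + 0.3619 = 0.4412 R/h.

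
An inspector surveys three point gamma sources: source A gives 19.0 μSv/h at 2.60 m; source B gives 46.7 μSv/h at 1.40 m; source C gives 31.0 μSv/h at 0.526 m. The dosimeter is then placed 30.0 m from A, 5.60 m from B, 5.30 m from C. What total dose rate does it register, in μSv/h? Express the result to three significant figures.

By superposition, sum each source's inverse-square contribution:
A: 19.0 × (2.60/30.0)² = 0.1427 μSv/h
B: 46.7 × (1.40/5.60)² = 2.919 μSv/h
C: 31.0 × (0.526/5.30)² = 0.3053 μSv/h
Total = 0.1427 + 2.919 + 0.3053 = 3.367 μSv/h.

3.37 μSv/h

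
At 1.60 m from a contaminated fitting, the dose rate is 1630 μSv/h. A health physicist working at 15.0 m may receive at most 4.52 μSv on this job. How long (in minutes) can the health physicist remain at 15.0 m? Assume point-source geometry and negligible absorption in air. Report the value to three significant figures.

Since intensity falls as 1/r², rate at 15.0 m:
(1.60/15.0)² = 0.01138, so 1630 × 0.01138 = 18.55 μSv/h.
Stay time = 4.52 μSv ÷ 18.55 μSv/h = 0.2437 h = 14.62 min.

14.6 min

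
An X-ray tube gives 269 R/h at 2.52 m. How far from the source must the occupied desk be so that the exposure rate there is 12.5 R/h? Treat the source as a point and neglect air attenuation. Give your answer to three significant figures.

By the inverse-square law, d₂ = d₁·√(I₁/I₂).
I₁/I₂ = 269/12.5 = 21.52, so d₂ = 2.52 × √21.52 = 11.69 m.

11.7 m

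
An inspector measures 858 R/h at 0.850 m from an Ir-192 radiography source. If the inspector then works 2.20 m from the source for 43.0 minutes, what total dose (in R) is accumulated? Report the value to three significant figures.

91.8 R

Intensity scales as (d₁/d₂)², so rate at 2.20 m:
858 × (0.850/2.20)² = 858 × 0.1493 = 128.1 R/h.
Dose = rate × time = 128.1 R/h × 0.7167 h = 91.81 R.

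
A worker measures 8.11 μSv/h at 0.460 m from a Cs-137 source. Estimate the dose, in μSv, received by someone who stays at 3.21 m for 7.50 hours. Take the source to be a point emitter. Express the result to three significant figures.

By the inverse-square law, rate at 3.21 m:
8.11 × (0.460/3.21)² = 8.11 × 0.02054 = 0.1666 μSv/h.
Dose = rate × time = 0.1666 μSv/h × 7.500 h = 1.250 μSv.

1.25 μSv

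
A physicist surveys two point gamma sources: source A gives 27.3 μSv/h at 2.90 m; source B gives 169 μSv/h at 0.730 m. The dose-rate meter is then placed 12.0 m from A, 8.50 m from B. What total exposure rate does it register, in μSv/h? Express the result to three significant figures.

Each source contributes Iᵢ·(dᵢ/rᵢ)²; contributions add.
A: 27.3 × (2.90/12.0)² = 1.594 μSv/h
B: 169 × (0.730/8.50)² = 1.247 μSv/h
Total = 1.594 + 1.247 = 2.841 μSv/h.

2.84 μSv/h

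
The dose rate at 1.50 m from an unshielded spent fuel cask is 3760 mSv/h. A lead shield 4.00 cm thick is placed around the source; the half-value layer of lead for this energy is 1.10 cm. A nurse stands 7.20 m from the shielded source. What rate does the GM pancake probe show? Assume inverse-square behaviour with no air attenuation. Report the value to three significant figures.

13.1 mSv/h

Distance alone: 3760 × (1.50/7.20)² = 3760 × 0.04340 = 163.2 mSv/h.
Shield: 4.00/1.10 = 3.636 half-value layers → attenuation 2^(−3.636) = 0.08044.
Combined: 163.2 × 0.08044 = 13.13 mSv/h.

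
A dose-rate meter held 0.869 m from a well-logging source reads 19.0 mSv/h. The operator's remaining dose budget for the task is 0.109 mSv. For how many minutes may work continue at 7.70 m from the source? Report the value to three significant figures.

By the inverse-square law, rate at 7.70 m:
(0.869/7.70)² = 0.01274, so 19.0 × 0.01274 = 0.2421 mSv/h.
Stay time = 0.109 mSv ÷ 0.2421 mSv/h = 0.4502 h = 27.01 min.

27.0 min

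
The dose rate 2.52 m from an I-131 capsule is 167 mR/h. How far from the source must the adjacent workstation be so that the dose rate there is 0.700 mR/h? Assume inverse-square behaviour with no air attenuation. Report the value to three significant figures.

By the inverse-square law, d₂ = d₁·√(I₁/I₂).
I₁/I₂ = 167/0.700 = 238.6, so d₂ = 2.52 × √238.6 = 38.93 m.

38.9 m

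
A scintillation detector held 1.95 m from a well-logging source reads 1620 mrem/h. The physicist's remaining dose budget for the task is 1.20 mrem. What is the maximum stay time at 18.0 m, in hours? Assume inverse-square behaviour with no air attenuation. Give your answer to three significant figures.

0.0631 h

Using I₁d₁² = I₂d₂², rate at 18.0 m:
(1.95/18.0)² = 0.01174, so 1620 × 0.01174 = 19.02 mrem/h.
Stay time = 1.20 mrem ÷ 19.02 mrem/h = 0.06309 h.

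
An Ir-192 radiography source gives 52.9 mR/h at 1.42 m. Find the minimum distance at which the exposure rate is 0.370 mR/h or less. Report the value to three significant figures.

17.0 m

Intensity scales as (d₁/d₂)², so d₂ = d₁·√(I₁/I₂).
I₁/I₂ = 52.9/0.370 = 143.0, so d₂ = 1.42 × √143.0 = 16.98 m.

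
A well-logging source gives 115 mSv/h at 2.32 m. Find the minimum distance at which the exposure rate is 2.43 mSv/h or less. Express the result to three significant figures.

16.0 m

Since intensity falls as 1/r², d₂ = d₁·√(I₁/I₂).
I₁/I₂ = 115/2.43 = 47.33, so d₂ = 2.32 × √47.33 = 15.96 m.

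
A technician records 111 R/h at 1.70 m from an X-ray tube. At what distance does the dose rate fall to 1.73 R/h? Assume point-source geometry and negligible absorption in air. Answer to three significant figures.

13.6 m

Using I₁d₁² = I₂d₂², d₂ = d₁·√(I₁/I₂).
I₁/I₂ = 111/1.73 = 64.16, so d₂ = 1.70 × √64.16 = 13.62 m.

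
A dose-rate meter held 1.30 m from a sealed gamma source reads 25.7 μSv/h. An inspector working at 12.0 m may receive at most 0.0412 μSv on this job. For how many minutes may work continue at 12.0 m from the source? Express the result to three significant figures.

By the inverse-square law, rate at 12.0 m:
25.7 × (1.30/12.0)² = 25.7 × 0.01174 = 0.3017 μSv/h.
Stay time = 0.0412 μSv ÷ 0.3017 μSv/h = 0.1366 h = 8.196 min.

8.20 min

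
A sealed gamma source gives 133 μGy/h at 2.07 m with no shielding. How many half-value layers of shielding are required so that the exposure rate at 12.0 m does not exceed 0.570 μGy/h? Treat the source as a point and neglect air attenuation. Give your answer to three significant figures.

2.80 half-value layers

At 12.0 m, distance alone gives (2.07/12.0)² = 0.02976, so 133 × 0.02976 = 3.958 μGy/h.
Further attenuation needed: 3.958/0.570 = 6.944.
n = log₂(6.944) = 2.796 half-value layers.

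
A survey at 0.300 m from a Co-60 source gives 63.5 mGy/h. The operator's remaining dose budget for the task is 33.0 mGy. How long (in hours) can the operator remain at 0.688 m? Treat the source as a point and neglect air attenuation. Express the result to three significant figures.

2.73 h

Using I₁d₁² = I₂d₂², rate at 0.688 m:
63.5 × (0.300/0.688)² = 63.5 × 0.1901 = 12.07 mGy/h.
Stay time = 33.0 mGy ÷ 12.07 mGy/h = 2.734 h.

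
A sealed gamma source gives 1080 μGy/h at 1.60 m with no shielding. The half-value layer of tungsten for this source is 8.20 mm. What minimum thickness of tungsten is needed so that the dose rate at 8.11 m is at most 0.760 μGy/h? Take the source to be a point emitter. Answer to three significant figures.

47.5 mm

At 8.11 m, distance alone gives (1.60/8.11)² = 0.03892, so 1080 × 0.03892 = 42.03 μGy/h.
Further attenuation needed: 42.03/0.760 = 55.30.
n = log₂(55.30) = 5.789 half-value layers.
Thickness = 5.789 × 8.20 mm = 47.47 mm.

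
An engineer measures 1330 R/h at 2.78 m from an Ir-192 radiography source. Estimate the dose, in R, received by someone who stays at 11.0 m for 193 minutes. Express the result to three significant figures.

Since intensity falls as 1/r², rate at 11.0 m:
1330 × (2.78/11.0)² = 1330 × 0.06387 = 84.95 R/h.
Dose = rate × time = 84.95 R/h × 3.217 h = 273.3 R.

273 R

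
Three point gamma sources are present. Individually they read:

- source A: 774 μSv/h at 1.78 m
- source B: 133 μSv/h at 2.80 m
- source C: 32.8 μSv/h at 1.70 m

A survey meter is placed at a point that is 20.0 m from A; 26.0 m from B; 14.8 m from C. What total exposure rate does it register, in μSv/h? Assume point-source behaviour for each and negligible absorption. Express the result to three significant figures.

8.11 μSv/h

Each source contributes Iᵢ·(dᵢ/rᵢ)²; contributions add.
A: 774 × (1.78/20.0)² = 6.131 μSv/h
B: 133 × (2.80/26.0)² = 1.542 μSv/h
C: 32.8 × (1.70/14.8)² = 0.4328 μSv/h
Total = 6.131 + 1.542 + 0.4328 = 8.106 μSv/h.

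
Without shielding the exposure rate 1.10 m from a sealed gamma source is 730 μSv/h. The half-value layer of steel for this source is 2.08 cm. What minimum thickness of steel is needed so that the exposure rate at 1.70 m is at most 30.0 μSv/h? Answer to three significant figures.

6.97 cm

At 1.70 m, distance alone gives 730 × (1.10/1.70)² = 730 × 0.4187 = 305.7 μSv/h.
Further attenuation needed: 305.7/30.0 = 10.19.
n = log₂(10.19) = 3.349 half-value layers.
Thickness = 3.349 × 2.08 cm = 6.966 cm.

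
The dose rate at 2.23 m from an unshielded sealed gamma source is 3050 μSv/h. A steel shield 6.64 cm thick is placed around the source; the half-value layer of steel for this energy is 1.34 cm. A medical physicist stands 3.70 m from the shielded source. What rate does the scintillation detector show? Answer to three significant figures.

Distance alone: 3050 × (2.23/3.70)² = 3050 × 0.3633 = 1108 μSv/h.
Shield: 6.64/1.34 = 4.955 half-value layers → attenuation 2^(−4.955) = 0.03224.
Combined: 1108 × 0.03224 = 35.72 μSv/h.

35.7 μSv/h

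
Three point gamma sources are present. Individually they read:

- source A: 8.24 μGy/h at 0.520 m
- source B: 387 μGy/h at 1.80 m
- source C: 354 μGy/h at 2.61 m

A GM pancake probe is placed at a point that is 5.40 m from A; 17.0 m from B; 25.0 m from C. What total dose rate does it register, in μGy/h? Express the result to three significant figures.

8.27 μGy/h

Each source contributes Iᵢ·(dᵢ/rᵢ)²; contributions add.
A: 8.24 × (0.520/5.40)² = 0.07641 μGy/h
B: 387 × (1.80/17.0)² = 4.339 μGy/h
C: 354 × (2.61/25.0)² = 3.858 μGy/h
Total = 0.07641 + 4.339 + 3.858 = 8.273 μGy/h.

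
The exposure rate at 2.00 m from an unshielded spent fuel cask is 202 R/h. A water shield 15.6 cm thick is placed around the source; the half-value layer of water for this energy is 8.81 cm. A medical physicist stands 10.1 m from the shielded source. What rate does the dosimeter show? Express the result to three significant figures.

Distance alone: 202 × (2.00/10.1)² = 202 × 0.03921 = 7.920 R/h.
Shield: 15.6/8.81 = 1.771 half-value layers → attenuation 2^(−1.771) = 0.2930.
Combined: 7.920 × 0.2930 = 2.321 R/h.

2.32 R/h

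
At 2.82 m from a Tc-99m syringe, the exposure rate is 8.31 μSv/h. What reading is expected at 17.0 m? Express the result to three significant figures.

Intensity scales as (d₁/d₂)², so the rate at 17.0 m is
(2.82/17.0)² = 0.02752, so 8.31 × 0.02752 = 0.2287 μSv/h.

0.229 μSv/h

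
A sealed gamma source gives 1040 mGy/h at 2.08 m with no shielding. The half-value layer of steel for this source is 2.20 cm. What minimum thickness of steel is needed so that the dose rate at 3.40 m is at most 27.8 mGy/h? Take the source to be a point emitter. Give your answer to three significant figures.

8.38 cm

At 3.40 m, distance alone gives (2.08/3.40)² = 0.3743, so 1040 × 0.3743 = 389.3 mGy/h.
Further attenuation needed: 389.3/27.8 = 14.00.
n = log₂(14.00) = 3.807 half-value layers.
Thickness = 3.807 × 2.20 cm = 8.375 cm.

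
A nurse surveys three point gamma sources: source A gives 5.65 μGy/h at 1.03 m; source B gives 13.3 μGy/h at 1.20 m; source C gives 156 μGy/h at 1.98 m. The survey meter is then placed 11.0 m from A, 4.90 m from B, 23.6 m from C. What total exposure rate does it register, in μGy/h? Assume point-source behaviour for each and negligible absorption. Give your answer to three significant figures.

1.95 μGy/h

By superposition, sum each source's inverse-square contribution:
A: 5.65 × (1.03/11.0)² = 0.04954 μGy/h
B: 13.3 × (1.20/4.90)² = 0.7977 μGy/h
C: 156 × (1.98/23.6)² = 1.098 μGy/h
Total = 0.04954 + 0.7977 + 1.098 = 1.945 μGy/h.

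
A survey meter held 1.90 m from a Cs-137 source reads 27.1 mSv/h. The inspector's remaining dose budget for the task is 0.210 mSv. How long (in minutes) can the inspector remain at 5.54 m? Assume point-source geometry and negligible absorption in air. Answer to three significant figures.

Intensity scales as (d₁/d₂)², so rate at 5.54 m:
27.1 × (1.90/5.54)² = 27.1 × 0.1176 = 3.187 mSv/h.
Stay time = 0.210 mSv ÷ 3.187 mSv/h = 0.06589 h = 3.953 min.

3.95 min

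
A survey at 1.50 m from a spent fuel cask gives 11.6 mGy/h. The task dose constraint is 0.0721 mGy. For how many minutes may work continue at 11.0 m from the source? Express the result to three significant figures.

Using I₁d₁² = I₂d₂², rate at 11.0 m:
11.6 × (1.50/11.0)² = 11.6 × 0.01860 = 0.2158 mGy/h.
Stay time = 0.0721 mGy ÷ 0.2158 mGy/h = 0.3341 h = 20.05 min.

20.1 min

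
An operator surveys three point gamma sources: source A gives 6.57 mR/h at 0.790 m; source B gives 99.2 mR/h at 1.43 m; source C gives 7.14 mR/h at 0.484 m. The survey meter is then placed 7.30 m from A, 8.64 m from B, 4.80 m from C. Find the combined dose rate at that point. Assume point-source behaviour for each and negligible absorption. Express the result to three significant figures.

2.87 mR/h

Each source contributes Iᵢ·(dᵢ/rᵢ)²; contributions add.
A: 6.57 × (0.790/7.30)² = 0.07694 mR/h
B: 99.2 × (1.43/8.64)² = 2.717 mR/h
C: 7.14 × (0.484/4.80)² = 0.07259 mR/h
Total = 0.07694 + 2.717 + 0.07259 = 2.867 mR/h.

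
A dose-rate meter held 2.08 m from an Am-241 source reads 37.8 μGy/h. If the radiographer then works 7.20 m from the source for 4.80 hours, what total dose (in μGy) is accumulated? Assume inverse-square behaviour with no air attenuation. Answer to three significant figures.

15.1 μGy

Using I₁d₁² = I₂d₂², rate at 7.20 m:
37.8 × (2.08/7.20)² = 37.8 × 0.08346 = 3.155 μGy/h.
Dose = rate × time = 3.155 μGy/h × 4.800 h = 15.14 μGy.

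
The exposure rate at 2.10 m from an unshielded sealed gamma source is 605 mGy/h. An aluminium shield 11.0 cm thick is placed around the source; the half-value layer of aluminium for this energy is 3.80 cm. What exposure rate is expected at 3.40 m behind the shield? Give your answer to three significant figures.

Distance alone: 605 × (2.10/3.40)² = 605 × 0.3815 = 230.8 mGy/h.
Shield: 11.0/3.80 = 2.895 half-value layers → attenuation 2^(−2.895) = 0.1344.
Combined: 230.8 × 0.1344 = 31.02 mGy/h.

31.0 mGy/h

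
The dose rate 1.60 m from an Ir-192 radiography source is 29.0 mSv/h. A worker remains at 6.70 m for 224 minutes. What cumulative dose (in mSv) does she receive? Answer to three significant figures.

6.17 mSv

Since intensity falls as 1/r², rate at 6.70 m:
(1.60/6.70)² = 0.05703, so 29.0 × 0.05703 = 1.654 mSv/h.
Dose = rate × time = 1.654 mSv/h × 3.733 h = 6.174 mSv.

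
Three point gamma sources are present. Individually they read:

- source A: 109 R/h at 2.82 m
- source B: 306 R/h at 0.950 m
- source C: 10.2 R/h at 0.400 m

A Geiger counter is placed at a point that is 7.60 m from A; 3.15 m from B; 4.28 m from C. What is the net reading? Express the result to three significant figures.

By superposition, sum each source's inverse-square contribution:
A: 109 × (2.82/7.60)² = 15.01 R/h
B: 306 × (0.950/3.15)² = 27.83 R/h
C: 10.2 × (0.400/4.28)² = 0.08909 R/h
Total = 15.01 + 27.83 + 0.08909 = 42.93 R/h.

42.9 R/h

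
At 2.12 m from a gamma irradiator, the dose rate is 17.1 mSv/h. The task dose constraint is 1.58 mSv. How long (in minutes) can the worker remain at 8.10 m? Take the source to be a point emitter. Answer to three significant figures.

Intensity scales as (d₁/d₂)², so rate at 8.10 m:
(2.12/8.10)² = 0.06850, so 17.1 × 0.06850 = 1.171 mSv/h.
Stay time = 1.58 mSv ÷ 1.171 mSv/h = 1.349 h = 80.94 min.

80.9 min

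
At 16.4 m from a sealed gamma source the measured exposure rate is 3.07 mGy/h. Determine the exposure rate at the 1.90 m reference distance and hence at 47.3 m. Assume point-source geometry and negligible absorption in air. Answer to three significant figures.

229 mGy/h; 0.369 mGy/h

Using I₁d₁² = I₂d₂²,
At 1.90 m: (16.4/1.90)² = 74.50, so 3.07 × 74.50 = 228.7 mGy/h
At 47.3 m: 228.7 × (1.90/47.3)² = 228.7 × 0.001614 = 0.3691 mGy/h.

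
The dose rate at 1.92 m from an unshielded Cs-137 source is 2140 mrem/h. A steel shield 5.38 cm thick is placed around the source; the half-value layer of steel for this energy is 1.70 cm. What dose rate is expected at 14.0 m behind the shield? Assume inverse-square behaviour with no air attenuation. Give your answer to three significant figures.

4.49 mrem/h

Distance alone: 2140 × (1.92/14.0)² = 2140 × 0.01881 = 40.25 mrem/h.
Shield: 5.38/1.70 = 3.165 half-value layers → attenuation 2^(−3.165) = 0.1115.
Combined: 40.25 × 0.1115 = 4.488 mrem/h.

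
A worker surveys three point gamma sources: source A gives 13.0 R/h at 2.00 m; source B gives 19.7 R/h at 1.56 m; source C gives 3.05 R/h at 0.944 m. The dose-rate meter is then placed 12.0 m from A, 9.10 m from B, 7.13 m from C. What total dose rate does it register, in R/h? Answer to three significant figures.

0.994 R/h

By superposition, sum each source's inverse-square contribution:
A: 13.0 × (2.00/12.0)² = 0.3611 R/h
B: 19.7 × (1.56/9.10)² = 0.5789 R/h
C: 3.05 × (0.944/7.13)² = 0.05346 R/h
Total = 0.3611 + 0.5789 + 0.05346 = 0.9935 R/h.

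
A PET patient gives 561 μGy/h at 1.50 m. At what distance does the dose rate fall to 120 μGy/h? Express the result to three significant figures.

3.24 m

Applying the 1/r² law, d₂ = d₁·√(I₁/I₂).
I₁/I₂ = 561/120 = 4.675, so d₂ = 1.50 × √4.675 = 3.243 m.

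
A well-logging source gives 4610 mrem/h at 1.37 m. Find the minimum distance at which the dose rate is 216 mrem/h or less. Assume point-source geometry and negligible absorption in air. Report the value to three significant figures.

6.33 m

Applying the 1/r² law, d₂ = d₁·√(I₁/I₂).
I₁/I₂ = 4610/216 = 21.34, so d₂ = 1.37 × √21.34 = 6.329 m.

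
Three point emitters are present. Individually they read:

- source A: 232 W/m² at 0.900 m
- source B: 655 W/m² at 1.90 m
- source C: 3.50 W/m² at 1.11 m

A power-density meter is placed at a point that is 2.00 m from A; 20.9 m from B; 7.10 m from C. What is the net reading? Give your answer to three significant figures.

52.5 W/m²

Each source contributes Iᵢ·(dᵢ/rᵢ)²; contributions add.
A: 232 × (0.900/2.00)² = 46.98 W/m²
B: 655 × (1.90/20.9)² = 5.413 W/m²
C: 3.50 × (1.11/7.10)² = 0.08555 W/m²
Total = 46.98 + 5.413 + 0.08555 = 52.48 W/m².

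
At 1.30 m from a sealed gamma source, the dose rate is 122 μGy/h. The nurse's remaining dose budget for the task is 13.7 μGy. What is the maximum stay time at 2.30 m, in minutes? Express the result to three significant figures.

By the inverse-square law, rate at 2.30 m:
122 × (1.30/2.30)² = 122 × 0.3195 = 38.98 μGy/h.
Stay time = 13.7 μGy ÷ 38.98 μGy/h = 0.3515 h = 21.09 min.

21.1 min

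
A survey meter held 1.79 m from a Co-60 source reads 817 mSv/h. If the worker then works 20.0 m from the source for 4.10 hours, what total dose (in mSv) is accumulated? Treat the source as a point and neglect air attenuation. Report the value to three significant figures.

26.8 mSv

Intensity scales as (d₁/d₂)², so rate at 20.0 m:
(1.79/20.0)² = 0.008010, so 817 × 0.008010 = 6.544 mSv/h.
Dose = rate × time = 6.544 mSv/h × 4.100 h = 26.83 mSv.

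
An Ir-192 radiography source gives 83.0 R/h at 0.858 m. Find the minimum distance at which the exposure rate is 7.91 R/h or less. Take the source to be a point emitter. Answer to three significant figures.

Since intensity falls as 1/r², d₂ = d₁·√(I₁/I₂).
I₁/I₂ = 83.0/7.91 = 10.49, so d₂ = 0.858 × √10.49 = 2.779 m.

2.78 m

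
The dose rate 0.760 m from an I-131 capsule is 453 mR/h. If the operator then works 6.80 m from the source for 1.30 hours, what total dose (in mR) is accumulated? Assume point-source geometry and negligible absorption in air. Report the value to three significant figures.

Applying the 1/r² law, rate at 6.80 m:
(0.760/6.80)² = 0.01249, so 453 × 0.01249 = 5.658 mR/h.
Dose = rate × time = 5.658 mR/h × 1.300 h = 7.355 mR.

7.36 mR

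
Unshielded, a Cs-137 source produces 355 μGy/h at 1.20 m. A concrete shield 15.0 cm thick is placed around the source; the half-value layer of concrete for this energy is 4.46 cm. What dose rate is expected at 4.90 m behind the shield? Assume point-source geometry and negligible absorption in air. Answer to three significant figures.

2.07 μGy/h

Distance alone: 355 × (1.20/4.90)² = 355 × 0.05998 = 21.29 μGy/h.
Shield: 15.0/4.46 = 3.363 half-value layers → attenuation 2^(−3.363) = 0.09719.
Combined: 21.29 × 0.09719 = 2.069 μGy/h.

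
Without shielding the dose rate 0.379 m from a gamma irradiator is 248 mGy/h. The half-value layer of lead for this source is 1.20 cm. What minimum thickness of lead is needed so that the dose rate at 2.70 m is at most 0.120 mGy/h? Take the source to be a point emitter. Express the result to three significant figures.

At 2.70 m, distance alone gives 248 × (0.379/2.70)² = 248 × 0.01970 = 4.886 mGy/h.
Further attenuation needed: 4.886/0.120 = 40.72.
n = log₂(40.72) = 5.348 half-value layers.
Thickness = 5.348 × 1.20 cm = 6.418 cm.

6.42 cm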